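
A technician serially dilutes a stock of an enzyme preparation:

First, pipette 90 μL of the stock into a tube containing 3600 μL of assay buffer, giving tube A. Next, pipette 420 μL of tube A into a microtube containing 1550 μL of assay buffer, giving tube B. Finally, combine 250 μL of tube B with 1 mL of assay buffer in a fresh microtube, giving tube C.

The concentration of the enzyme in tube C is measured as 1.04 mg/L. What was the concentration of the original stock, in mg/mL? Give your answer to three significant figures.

Step 1: 90 μL + 3600 μL = 3690 μL total → factor 3690/90 = 41
Step 2: 420 μL + 1550 μL = 1970 μL total → factor 1970/420 = 4.6905
Step 3: 250 μL + 1 mL = 1250 μL total → factor 1250/250 = 5
Overall dilution factor = 41 × 4.6905 × 5 = 961.55
Stock = 1.04 mg/L × 961.55 = 1000 mg/L = 1.00 mg/mL

1.00 mg/mL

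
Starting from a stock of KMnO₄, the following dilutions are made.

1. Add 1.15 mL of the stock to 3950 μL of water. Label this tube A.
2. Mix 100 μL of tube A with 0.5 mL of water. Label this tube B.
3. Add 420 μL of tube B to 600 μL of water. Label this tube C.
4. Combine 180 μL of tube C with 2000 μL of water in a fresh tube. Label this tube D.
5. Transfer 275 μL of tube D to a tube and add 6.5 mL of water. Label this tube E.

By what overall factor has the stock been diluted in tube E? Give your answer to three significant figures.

Step 1: 1.15 mL + 3950 μL = 5.1 mL total → factor 5.1/1.15 = 4.4348
Step 2: 100 μL + 0.5 mL = 600 μL total → factor 600/100 = 6
Step 3: 420 μL + 600 μL = 1020 μL total → factor 1020/420 = 2.4286
Step 4: 180 μL + 2000 μL = 2180 μL total → factor 2180/180 = 12.111
Step 5: 275 μL + 6.5 mL = 6775 μL total → factor 6775/275 = 24.636
Overall dilution factor = 4.4348 × 6 × 2.4286 × 12.111 × 24.636 = 19281

1.93 × 10^4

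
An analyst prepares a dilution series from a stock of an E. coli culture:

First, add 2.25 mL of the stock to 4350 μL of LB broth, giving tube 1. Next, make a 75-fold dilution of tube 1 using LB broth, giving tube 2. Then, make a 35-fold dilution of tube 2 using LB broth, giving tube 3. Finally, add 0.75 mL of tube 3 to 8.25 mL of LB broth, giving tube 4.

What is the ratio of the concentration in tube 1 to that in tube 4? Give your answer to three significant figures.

3.15 × 10^4

Step 1: 2.25 mL + 4350 μL = 6.6 mL total → factor 6.6/2.25 = 2.9333
Step 2: 75-fold → factor 75
Step 3: 35-fold → factor 35
Step 4: 0.75 mL + 8.25 mL = 9 mL total → factor 9/0.75 = 12
Dilution factor to tube 1 = 2.9333; to tube 4 = 92400
[tube 1]/[tube 4] = (factor to tube 4)/(factor to tube 1) = 92400/2.9333 = 3.15 × 10^4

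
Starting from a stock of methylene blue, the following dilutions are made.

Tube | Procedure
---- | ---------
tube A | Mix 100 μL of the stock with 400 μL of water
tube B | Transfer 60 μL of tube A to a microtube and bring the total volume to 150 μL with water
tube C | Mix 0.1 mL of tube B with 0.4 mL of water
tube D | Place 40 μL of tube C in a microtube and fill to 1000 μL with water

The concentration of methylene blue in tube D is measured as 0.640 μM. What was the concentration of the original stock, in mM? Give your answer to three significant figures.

Step 1: 100 μL + 400 μL = 500 μL total → factor 500/100 = 5
Step 2: 60 μL brought to 150 μL → factor 150/60 = 2.5
Step 3: 0.1 mL + 0.4 mL = 0.5 mL total → factor 0.5/0.1 = 5
Step 4: 40 μL brought to 1000 μL → factor 1000/40 = 25
Overall dilution factor = 5 × 2.5 × 5 × 25 = 1562.5
Stock = 0.640 μM × 1562.5 = 1000 μM = 1.00 mM

1.00 mM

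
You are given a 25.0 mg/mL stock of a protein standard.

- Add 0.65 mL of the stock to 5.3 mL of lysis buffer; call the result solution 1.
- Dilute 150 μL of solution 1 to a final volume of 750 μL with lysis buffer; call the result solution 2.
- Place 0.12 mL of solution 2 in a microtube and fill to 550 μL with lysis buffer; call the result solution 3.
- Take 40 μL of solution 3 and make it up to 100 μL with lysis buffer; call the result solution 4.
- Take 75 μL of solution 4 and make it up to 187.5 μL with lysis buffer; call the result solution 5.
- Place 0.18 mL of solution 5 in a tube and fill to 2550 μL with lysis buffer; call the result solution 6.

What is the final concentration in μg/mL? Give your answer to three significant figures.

Step 1: 0.65 mL + 5.3 mL = 5.95 mL total → factor 5.95/0.65 = 9.1538
Step 2: 150 μL brought to 750 μL → factor 750/150 = 5
Step 3: 0.12 mL brought to 550 μL → factor 0.55/0.12 = 4.5833
Step 4: 40 μL brought to 100 μL → factor 100/40 = 2.5
Step 5: 75 μL brought to 187.5 μL → factor 187.5/75 = 2.5
Step 6: 0.18 mL brought to 2550 μL → factor 2.55/0.18 = 14.167
Overall dilution factor = 9.1538 × 5 × 4.5833 × 2.5 × 2.5 × 14.167 = 18574
Final = 25.0 mg/mL / 18574 = 0.001346 mg/mL = 1.35 μg/mL

1.35 μg/mL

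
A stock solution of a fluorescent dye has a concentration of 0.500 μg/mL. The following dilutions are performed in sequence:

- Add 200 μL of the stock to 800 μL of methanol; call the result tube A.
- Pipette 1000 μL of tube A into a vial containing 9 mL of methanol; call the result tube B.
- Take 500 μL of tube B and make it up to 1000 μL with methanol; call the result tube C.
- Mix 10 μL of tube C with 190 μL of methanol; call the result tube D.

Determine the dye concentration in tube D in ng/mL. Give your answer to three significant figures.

Step 1: 200 μL + 800 μL = 1000 μL total → factor 1000/200 = 5
Step 2: 1000 μL + 9 mL = 10000 μL total → factor 10000/1000 = 10
Step 3: 500 μL brought to 1000 μL → factor 1000/500 = 2
Step 4: 10 μL + 190 μL = 200 μL total → factor 200/10 = 20
Overall dilution factor = 5 × 10 × 2 × 20 = 2000
Final = 0.500 μg/mL / 2000 = 0.0002500 μg/mL = 0.250 ng/mL

0.250 ng/mL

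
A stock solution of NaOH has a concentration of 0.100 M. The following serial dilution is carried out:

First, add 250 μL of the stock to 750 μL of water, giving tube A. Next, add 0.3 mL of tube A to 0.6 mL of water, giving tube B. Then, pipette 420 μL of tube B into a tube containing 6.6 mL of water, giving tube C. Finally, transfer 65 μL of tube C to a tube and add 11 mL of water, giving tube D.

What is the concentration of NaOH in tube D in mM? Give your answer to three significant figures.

Step 1: 250 μL + 750 μL = 1000 μL total → factor 1000/250 = 4
Step 2: 0.3 mL + 0.6 mL = 0.9 mL total → factor 0.9/0.3 = 3
Step 3: 420 μL + 6.6 mL = 7020 μL total → factor 7020/420 = 16.714
Step 4: 65 μL + 11 mL = 11065 μL total → factor 11065/65 = 170.23
Overall dilution factor = 4 × 3 × 16.714 × 170.23 = 34143
Final = 0.100 M / 34143 = 2.929 × 10^-6 M = 0.00293 mM

0.00293 mM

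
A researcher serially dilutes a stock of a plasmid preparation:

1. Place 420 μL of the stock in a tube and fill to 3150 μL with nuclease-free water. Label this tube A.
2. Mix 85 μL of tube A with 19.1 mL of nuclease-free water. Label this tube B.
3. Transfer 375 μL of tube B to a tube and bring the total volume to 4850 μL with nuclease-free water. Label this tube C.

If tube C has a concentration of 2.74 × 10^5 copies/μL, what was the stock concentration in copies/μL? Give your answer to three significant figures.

6.00 × 10^9 copies/μL

Step 1: 420 μL brought to 3150 μL → factor 3150/420 = 7.5
Step 2: 85 μL + 19.1 mL = 19185 μL total → factor 19185/85 = 225.71
Step 3: 375 μL brought to 4850 μL → factor 4850/375 = 12.933
Overall dilution factor = 7.5 × 225.71 × 12.933 = 21893
Stock = 2.74 × 10^5 copies/μL × 21893 = 6.00 × 10^9 copies/μL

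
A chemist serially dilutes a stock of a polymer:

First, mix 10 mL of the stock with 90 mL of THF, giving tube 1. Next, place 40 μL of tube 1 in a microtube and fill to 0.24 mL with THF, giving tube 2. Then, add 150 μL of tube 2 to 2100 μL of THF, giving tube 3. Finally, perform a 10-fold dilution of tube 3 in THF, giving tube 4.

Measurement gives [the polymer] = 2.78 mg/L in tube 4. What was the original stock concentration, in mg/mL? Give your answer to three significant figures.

25.0 mg/mL

Step 1: 10 mL + 90 mL = 100 mL total → factor 100/10 = 10
Step 2: 40 μL brought to 0.24 mL → factor 240/40 = 6
Step 3: 150 μL + 2100 μL = 2250 μL total → factor 2250/150 = 15
Step 4: 10-fold → factor 10
Overall dilution factor = 10 × 6 × 15 × 10 = 9000
Stock = 2.78 mg/L × 9000 = 2.502 × 10^4 mg/L = 25.0 mg/mL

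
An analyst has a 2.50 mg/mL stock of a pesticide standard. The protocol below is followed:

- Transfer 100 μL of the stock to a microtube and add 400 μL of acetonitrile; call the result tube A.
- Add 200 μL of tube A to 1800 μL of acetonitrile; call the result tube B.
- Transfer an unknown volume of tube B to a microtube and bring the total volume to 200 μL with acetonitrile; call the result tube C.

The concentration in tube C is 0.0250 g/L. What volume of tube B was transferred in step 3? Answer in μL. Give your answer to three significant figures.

100 μL

Step 1: 100 μL + 400 μL = 500 μL total → factor 500/100 = 5
Step 2: 200 μL + 1800 μL = 2000 μL total → factor 2000/200 = 10
Step 3: v brought to 200 μL → factor = 200 μL/v
Product of known-step factors = 50
Overall factor = 2.50 mg/mL / (0.0250 g/L) = 100
Step-3 factor = 100 / 50 = 2
v = 200 μL / 2 = 100 μL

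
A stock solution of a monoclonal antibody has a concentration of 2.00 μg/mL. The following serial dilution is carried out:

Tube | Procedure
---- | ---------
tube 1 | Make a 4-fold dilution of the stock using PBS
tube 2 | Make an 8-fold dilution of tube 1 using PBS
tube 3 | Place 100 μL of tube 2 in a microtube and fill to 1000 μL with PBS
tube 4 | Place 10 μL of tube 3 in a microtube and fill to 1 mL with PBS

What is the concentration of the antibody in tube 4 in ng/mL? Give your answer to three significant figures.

Step 1: 4-fold → factor 4
Step 2: 8-fold → factor 8
Step 3: 100 μL brought to 1000 μL → factor 1000/100 = 10
Step 4: 10 μL brought to 1 mL → factor 1000/10 = 100
Overall dilution factor = 4 × 8 × 10 × 100 = 32000
Final = 2.00 μg/mL / 32000 = 6.250 × 10^-5 μg/mL = 0.0625 ng/mL

0.0625 ng/mL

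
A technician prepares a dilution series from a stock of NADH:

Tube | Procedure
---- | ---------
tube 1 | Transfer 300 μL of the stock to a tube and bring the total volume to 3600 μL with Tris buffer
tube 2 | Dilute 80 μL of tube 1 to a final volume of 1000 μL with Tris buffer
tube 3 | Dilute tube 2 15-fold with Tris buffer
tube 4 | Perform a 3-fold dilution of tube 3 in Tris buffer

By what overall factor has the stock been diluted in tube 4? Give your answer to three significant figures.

Step 1: 300 μL brought to 3600 μL → factor 3600/300 = 12
Step 2: 80 μL brought to 1000 μL → factor 1000/80 = 12.5
Step 3: 15-fold → factor 15
Step 4: 3-fold → factor 3
Overall dilution factor = 12 × 12.5 × 15 × 3 = 6750

6.75 × 10^3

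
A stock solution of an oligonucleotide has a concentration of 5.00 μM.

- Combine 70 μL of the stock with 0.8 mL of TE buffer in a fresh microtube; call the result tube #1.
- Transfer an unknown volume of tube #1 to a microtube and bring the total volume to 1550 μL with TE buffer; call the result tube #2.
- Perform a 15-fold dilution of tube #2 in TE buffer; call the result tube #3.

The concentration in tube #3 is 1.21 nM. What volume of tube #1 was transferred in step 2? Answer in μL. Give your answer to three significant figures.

69.9 μL

Step 1: 70 μL + 0.8 mL = 870 μL total → factor 870/70 = 12.429
Step 2: v brought to 1550 μL → factor = 1550 μL/v
Step 3: 15-fold → factor 15
Product of known-step factors = 186.43
Overall factor = 5.00 μM / (1.21 nM) = 4132.2
Step-2 factor = 4132.2 / 186.43 = 22.165
v = 1550 μL / 22.165 = 69.9 μL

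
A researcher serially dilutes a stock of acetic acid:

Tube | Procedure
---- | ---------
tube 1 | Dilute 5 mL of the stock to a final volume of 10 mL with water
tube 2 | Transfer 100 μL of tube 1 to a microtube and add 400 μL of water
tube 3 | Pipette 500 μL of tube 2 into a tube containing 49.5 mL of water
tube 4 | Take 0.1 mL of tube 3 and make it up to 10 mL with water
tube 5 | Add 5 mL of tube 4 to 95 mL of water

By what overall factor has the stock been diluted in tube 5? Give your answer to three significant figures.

Step 1: 5 mL brought to 10 mL → factor 10/5 = 2
Step 2: 100 μL + 400 μL = 500 μL total → factor 500/100 = 5
Step 3: 500 μL + 49.5 mL = 50000 μL total → factor 50000/500 = 100
Step 4: 0.1 mL brought to 10 mL → factor 10/0.1 = 100
Step 5: 5 mL + 95 mL = 100 mL total → factor 100/5 = 20
Overall dilution factor = 2 × 5 × 100 × 100 × 20 = 2 × 10^6

2.00 × 10^6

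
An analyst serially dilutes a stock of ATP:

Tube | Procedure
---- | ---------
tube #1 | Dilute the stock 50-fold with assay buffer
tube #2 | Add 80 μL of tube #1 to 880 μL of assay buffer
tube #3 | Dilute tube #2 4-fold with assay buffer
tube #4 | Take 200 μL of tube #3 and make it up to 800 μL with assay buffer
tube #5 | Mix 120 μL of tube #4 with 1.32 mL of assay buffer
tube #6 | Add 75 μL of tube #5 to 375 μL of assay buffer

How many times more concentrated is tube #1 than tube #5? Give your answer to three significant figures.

Step 1: 50-fold → factor 50
Step 2: 80 μL + 880 μL = 960 μL total → factor 960/80 = 12
Step 3: 4-fold → factor 4
Step 4: 200 μL brought to 800 μL → factor 800/200 = 4
Step 5: 120 μL + 1.32 mL = 1440 μL total → factor 1440/120 = 12
Dilution factor to tube #1 = 50; to tube #5 = 1.152 × 10^5
[tube #1]/[tube #5] = (factor to tube #5)/(factor to tube #1) = 1.152 × 10^5/50 = 2.30 × 10^3

2.30 × 10^3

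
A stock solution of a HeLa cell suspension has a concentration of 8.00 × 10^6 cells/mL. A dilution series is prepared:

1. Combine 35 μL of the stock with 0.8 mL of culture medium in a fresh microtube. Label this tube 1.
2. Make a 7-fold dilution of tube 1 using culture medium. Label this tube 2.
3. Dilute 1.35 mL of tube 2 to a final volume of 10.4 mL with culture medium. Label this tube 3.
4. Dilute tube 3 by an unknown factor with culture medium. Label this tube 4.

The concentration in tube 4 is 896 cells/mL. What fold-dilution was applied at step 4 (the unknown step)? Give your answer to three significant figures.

Step 1: 35 μL + 0.8 mL = 835 μL total → factor 835/35 = 23.857
Step 2: 7-fold → factor 7
Step 3: 1.35 mL brought to 10.4 mL → factor 10.4/1.35 = 7.7037
Step 4: unknown factor x
Product of known-step factors = 1286.5
Overall factor = 8.00 × 10^6 cells/mL / (896 cells/mL) = 8928.6
x = 8928.6 / 1286.5 = 6.94

6.94-fold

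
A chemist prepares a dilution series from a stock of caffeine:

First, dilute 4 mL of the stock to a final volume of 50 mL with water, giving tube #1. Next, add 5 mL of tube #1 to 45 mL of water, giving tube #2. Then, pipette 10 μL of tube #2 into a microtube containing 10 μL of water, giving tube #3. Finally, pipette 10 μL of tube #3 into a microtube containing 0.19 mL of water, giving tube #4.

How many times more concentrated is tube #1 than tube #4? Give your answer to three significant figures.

400

Step 1: 4 mL brought to 50 mL → factor 50/4 = 12.5
Step 2: 5 mL + 45 mL = 50 mL total → factor 50/5 = 10
Step 3: 10 μL + 10 μL = 20 μL total → factor 20/10 = 2
Step 4: 10 μL + 0.19 mL = 200 μL total → factor 200/10 = 20
Dilution factor to tube #1 = 12.5; to tube #4 = 5000
[tube #1]/[tube #4] = (factor to tube #4)/(factor to tube #1) = 5000/12.5 = 400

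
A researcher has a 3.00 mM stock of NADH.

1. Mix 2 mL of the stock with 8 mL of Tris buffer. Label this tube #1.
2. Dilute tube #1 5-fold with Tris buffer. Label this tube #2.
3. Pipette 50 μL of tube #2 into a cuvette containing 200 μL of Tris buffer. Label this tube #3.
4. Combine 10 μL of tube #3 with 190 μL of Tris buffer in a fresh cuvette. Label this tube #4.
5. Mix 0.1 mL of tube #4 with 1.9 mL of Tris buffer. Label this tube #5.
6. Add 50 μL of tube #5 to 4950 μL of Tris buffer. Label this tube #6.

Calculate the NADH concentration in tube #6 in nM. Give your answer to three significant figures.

0.600 nM

Step 1: 2 mL + 8 mL = 10 mL total → factor 10/2 = 5
Step 2: 5-fold → factor 5
Step 3: 50 μL + 200 μL = 250 μL total → factor 250/50 = 5
Step 4: 10 μL + 190 μL = 200 μL total → factor 200/10 = 20
Step 5: 0.1 mL + 1.9 mL = 2 mL total → factor 2/0.1 = 20
Step 6: 50 μL + 4950 μL = 5000 μL total → factor 5000/50 = 100
Dilution factor through tube #6 = 5 × 5 × 5 × 20 × 20 × 100 = 5 × 10^6
[tube #6] = 3.00 mM / 5 × 10^6 = 6.000 × 10^-7 mM = 0.600 nM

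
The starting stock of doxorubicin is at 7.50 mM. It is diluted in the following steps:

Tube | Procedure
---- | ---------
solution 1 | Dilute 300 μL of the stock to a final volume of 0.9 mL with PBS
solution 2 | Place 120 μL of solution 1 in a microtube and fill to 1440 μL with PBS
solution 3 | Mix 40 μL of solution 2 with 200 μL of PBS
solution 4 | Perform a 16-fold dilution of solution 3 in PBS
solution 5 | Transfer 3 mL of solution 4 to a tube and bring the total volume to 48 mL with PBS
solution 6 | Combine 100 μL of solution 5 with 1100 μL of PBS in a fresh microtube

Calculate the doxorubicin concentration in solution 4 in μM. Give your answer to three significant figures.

2.17 μM

Step 1: 300 μL brought to 0.9 mL → factor 900/300 = 3
Step 2: 120 μL brought to 1440 μL → factor 1440/120 = 12
Step 3: 40 μL + 200 μL = 240 μL total → factor 240/40 = 6
Step 4: 16-fold → factor 16
Dilution factor through solution 4 = 3 × 12 × 6 × 16 = 3456
[solution 4] = 7.50 mM / 3456 = 0.002170 mM = 2.17 μM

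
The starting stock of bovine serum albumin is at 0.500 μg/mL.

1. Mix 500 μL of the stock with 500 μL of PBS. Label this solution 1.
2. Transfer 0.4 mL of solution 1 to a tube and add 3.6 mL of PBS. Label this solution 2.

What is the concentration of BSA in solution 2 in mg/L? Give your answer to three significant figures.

Step 1: 500 μL + 500 μL = 1000 μL total → factor 1000/500 = 2
Step 2: 0.4 mL + 3.6 mL = 4 mL total → factor 4/0.4 = 10
Overall dilution factor = 2 × 10 = 20
Final = 0.500 μg/mL / 20 = 0.02500 μg/mL = 0.0250 mg/L

0.0250 mg/L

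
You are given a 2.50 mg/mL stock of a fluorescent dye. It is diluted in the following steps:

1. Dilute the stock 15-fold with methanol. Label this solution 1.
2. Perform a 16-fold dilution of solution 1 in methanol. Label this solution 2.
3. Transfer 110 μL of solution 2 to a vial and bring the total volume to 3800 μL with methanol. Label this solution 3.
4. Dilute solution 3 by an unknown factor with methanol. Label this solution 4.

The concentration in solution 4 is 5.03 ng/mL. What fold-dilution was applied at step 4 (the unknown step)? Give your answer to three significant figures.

59.9-fold

Step 1: 15-fold → factor 15
Step 2: 16-fold → factor 16
Step 3: 110 μL brought to 3800 μL → factor 3800/110 = 34.545
Step 4: unknown factor x
Product of known-step factors = 8290.9
Overall factor = 2.50 mg/mL / (5.03 ng/mL) = 4.9702 × 10^5
x = 4.9702 × 10^5 / 8290.9 = 59.9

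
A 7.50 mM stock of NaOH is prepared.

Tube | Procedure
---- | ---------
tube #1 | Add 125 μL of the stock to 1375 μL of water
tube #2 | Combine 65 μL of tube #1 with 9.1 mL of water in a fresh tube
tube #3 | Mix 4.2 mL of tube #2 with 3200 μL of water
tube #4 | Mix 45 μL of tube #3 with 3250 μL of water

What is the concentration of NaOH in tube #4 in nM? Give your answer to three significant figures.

Step 1: 125 μL + 1375 μL = 1500 μL total → factor 1500/125 = 12
Step 2: 65 μL + 9.1 mL = 9165 μL total → factor 9165/65 = 141
Step 3: 4.2 mL + 3200 μL = 7.4 mL total → factor 7.4/4.2 = 1.7619
Step 4: 45 μL + 3250 μL = 3295 μL total → factor 3295/45 = 73.222
Overall dilution factor = 12 × 141 × 1.7619 × 73.222 = 2.1829 × 10^5
Final = 7.50 mM / 2.1829 × 10^5 = 3.436 × 10^-5 mM = 34.4 nM

34.4 nM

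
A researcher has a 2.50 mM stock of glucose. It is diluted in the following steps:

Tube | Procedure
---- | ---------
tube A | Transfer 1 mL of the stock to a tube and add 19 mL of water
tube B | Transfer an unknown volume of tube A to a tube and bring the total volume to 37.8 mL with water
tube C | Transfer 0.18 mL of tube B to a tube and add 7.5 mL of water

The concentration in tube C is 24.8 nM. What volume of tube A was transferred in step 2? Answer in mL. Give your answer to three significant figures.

Step 1: 1 mL + 19 mL = 20 mL total → factor 20/1 = 20
Step 2: v brought to 37.8 mL → factor = 37.8 mL/v
Step 3: 0.18 mL + 7.5 mL = 7.68 mL total → factor 7.68/0.18 = 42.667
Product of known-step factors = 853.33
Overall factor = 2.50 mM / (24.8 nM) = 1.0081 × 10^5
Step-2 factor = 1.0081 × 10^5 / 853.33 = 118.13
v = 37.8 mL / 118.13 = 0.320 mL

0.320 mL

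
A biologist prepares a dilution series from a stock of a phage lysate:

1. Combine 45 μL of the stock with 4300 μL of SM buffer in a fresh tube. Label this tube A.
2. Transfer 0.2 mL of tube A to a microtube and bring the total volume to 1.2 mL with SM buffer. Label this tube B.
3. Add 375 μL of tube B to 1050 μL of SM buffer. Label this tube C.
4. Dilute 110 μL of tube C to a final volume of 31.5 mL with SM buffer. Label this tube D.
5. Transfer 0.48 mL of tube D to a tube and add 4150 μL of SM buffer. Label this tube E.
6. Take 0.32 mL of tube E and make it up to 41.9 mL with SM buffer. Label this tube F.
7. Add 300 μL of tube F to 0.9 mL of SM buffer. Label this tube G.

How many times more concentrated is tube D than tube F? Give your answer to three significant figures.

1.26 × 10^3

Step 1: 45 μL + 4300 μL = 4345 μL total → factor 4345/45 = 96.556
Step 2: 0.2 mL brought to 1.2 mL → factor 1.2/0.2 = 6
Step 3: 375 μL + 1050 μL = 1425 μL total → factor 1425/375 = 3.8
Step 4: 110 μL brought to 31.5 mL → factor 31500/110 = 286.36
Step 5: 0.48 mL + 4150 μL = 4.63 mL total → factor 4.63/0.48 = 9.6458
Step 6: 0.32 mL brought to 41.9 mL → factor 41.9/0.32 = 130.94
Dilution factor to tube D = 6.3042 × 10^5; to tube F = 7.9622 × 10^8
[tube D]/[tube F] = (factor to tube F)/(factor to tube D) = 7.9622 × 10^8/6.3042 × 10^5 = 1.26 × 10^3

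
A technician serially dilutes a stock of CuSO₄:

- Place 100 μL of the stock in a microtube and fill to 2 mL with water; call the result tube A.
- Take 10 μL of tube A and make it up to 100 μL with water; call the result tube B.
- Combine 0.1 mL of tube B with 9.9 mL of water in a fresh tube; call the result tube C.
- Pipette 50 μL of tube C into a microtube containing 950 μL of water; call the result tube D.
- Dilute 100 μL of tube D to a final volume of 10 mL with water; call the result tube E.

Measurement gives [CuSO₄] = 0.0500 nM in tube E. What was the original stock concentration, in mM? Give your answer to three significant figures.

2.00 mM

Step 1: 100 μL brought to 2 mL → factor 2000/100 = 20
Step 2: 10 μL brought to 100 μL → factor 100/10 = 10
Step 3: 0.1 mL + 9.9 mL = 10 mL total → factor 10/0.1 = 100
Step 4: 50 μL + 950 μL = 1000 μL total → factor 1000/50 = 20
Step 5: 100 μL brought to 10 mL → factor 10000/100 = 100
Overall dilution factor = 20 × 10 × 100 × 20 × 100 = 4 × 10^7
Stock = 0.0500 nM × 4 × 10^7 = 2.000 × 10^6 nM = 2.00 mM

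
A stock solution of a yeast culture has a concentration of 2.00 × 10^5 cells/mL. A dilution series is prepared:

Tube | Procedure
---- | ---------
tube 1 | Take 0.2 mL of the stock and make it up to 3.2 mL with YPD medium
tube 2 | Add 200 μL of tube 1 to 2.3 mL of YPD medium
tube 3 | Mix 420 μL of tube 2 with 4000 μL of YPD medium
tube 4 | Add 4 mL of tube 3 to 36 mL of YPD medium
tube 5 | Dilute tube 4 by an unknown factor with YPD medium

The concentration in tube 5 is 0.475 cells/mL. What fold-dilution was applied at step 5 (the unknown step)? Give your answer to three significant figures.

Step 1: 0.2 mL brought to 3.2 mL → factor 3.2/0.2 = 16
Step 2: 200 μL + 2.3 mL = 2500 μL total → factor 2500/200 = 12.5
Step 3: 420 μL + 4000 μL = 4420 μL total → factor 4420/420 = 10.524
Step 4: 4 mL + 36 mL = 40 mL total → factor 40/4 = 10
Step 5: unknown factor x
Product of known-step factors = 21048
Overall factor = 2.00 × 10^5 cells/mL / (0.475 cells/mL) = 4.2105 × 10^5
x = 4.2105 × 10^5 / 21048 = 20.0

20.0-fold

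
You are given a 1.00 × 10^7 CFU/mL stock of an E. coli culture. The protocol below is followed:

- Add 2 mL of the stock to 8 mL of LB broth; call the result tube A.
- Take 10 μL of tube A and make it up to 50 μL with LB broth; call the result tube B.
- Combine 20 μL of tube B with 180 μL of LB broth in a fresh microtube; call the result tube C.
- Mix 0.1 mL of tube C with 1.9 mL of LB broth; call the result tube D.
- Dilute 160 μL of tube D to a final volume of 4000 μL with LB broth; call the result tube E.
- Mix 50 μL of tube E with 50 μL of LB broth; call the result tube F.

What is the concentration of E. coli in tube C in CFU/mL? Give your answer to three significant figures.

Step 1: 2 mL + 8 mL = 10 mL total → factor 10/2 = 5
Step 2: 10 μL brought to 50 μL → factor 50/10 = 5
Step 3: 20 μL + 180 μL = 200 μL total → factor 200/20 = 10
Dilution factor through tube C = 5 × 5 × 10 = 250
[tube C] = 1.00 × 10^7 CFU/mL / 250 = 4.00 × 10^4 CFU/mL

4.00 × 10^4 CFU/mL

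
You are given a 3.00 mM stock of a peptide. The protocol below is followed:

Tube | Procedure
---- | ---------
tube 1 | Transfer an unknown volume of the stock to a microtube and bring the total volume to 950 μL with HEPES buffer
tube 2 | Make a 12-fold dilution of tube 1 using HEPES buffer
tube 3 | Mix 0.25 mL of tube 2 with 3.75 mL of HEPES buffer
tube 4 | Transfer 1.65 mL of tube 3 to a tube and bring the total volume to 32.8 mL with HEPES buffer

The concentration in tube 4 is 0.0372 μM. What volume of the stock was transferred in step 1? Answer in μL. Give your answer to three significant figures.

Step 1: v brought to 950 μL → factor = 950 μL/v
Step 2: 12-fold → factor 12
Step 3: 0.25 mL + 3.75 mL = 4 mL total → factor 4/0.25 = 16
Step 4: 1.65 mL brought to 32.8 mL → factor 32.8/1.65 = 19.879
Product of known-step factors = 3816.7
Overall factor = 3.00 mM / (0.0372 μM) = 80645
Step-1 factor = 80645 / 3816.7 = 21.129
v = 950 μL / 21.129 = 45.0 μL

45.0 μL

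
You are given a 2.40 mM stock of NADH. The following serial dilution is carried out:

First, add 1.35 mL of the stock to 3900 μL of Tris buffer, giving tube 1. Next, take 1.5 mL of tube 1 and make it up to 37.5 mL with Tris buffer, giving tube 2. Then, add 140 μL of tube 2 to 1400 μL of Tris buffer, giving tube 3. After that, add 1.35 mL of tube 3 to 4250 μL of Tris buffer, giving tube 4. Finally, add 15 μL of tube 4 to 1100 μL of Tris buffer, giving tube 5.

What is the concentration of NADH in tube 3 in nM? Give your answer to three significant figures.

Step 1: 1.35 mL + 3900 μL = 5.25 mL total → factor 5.25/1.35 = 3.8889
Step 2: 1.5 mL brought to 37.5 mL → factor 37.5/1.5 = 25
Step 3: 140 μL + 1400 μL = 1540 μL total → factor 1540/140 = 11
Dilution factor through tube 3 = 3.8889 × 25 × 11 = 1069.4
[tube 3] = 2.40 mM / 1069.4 = 0.002244 mM = 2.24 × 10^3 nM

2.24 × 10^3 nM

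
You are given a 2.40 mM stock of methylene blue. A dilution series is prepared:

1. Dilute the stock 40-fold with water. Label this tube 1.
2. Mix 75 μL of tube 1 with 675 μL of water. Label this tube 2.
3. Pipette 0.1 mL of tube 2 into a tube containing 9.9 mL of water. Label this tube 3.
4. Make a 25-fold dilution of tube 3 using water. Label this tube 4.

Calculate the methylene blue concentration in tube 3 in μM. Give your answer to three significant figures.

Step 1: 40-fold → factor 40
Step 2: 75 μL + 675 μL = 750 μL total → factor 750/75 = 10
Step 3: 0.1 mL + 9.9 mL = 10 mL total → factor 10/0.1 = 100
Dilution factor through tube 3 = 40 × 10 × 100 = 40000
[tube 3] = 2.40 mM / 40000 = 6.000 × 10^-5 mM = 0.0600 μM

0.0600 μM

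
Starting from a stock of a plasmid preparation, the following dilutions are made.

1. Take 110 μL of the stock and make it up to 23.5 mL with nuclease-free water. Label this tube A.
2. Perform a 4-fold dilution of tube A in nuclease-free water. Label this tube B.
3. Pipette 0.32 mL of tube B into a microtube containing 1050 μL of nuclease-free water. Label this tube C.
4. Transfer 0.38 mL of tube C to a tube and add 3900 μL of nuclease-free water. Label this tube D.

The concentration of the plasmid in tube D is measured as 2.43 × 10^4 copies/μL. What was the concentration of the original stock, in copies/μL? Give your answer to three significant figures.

Step 1: 110 μL brought to 23.5 mL → factor 23500/110 = 213.64
Step 2: 4-fold → factor 4
Step 3: 0.32 mL + 1050 μL = 1.37 mL total → factor 1.37/0.32 = 4.2812
Step 4: 0.38 mL + 3900 μL = 4.28 mL total → factor 4.28/0.38 = 11.263
Overall dilution factor = 213.64 × 4 × 4.2812 × 11.263 = 41207
Stock = 2.43 × 10^4 copies/μL × 41207 = 1.00 × 10^9 copies/μL

1.00 × 10^9 copies/μL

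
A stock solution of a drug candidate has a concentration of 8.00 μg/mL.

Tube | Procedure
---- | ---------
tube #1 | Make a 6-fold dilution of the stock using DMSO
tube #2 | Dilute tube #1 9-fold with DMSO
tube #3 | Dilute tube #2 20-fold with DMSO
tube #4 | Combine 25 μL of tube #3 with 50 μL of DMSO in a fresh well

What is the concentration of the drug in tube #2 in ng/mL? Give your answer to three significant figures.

148 ng/mL

Step 1: 6-fold → factor 6
Step 2: 9-fold → factor 9
Dilution factor through tube #2 = 6 × 9 = 54
[tube #2] = 8.00 μg/mL / 54 = 0.1481 μg/mL = 148 ng/mL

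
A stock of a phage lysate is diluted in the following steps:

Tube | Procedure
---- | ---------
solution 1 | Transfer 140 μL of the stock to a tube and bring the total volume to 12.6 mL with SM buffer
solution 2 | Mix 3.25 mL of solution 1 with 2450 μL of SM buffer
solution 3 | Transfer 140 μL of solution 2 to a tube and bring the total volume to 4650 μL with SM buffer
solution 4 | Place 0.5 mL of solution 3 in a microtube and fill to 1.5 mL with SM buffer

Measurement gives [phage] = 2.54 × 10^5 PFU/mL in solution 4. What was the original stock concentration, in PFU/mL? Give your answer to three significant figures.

3.99 × 10^9 PFU/mL

Step 1: 140 μL brought to 12.6 mL → factor 12600/140 = 90
Step 2: 3.25 mL + 2450 μL = 5.7 mL total → factor 5.7/3.25 = 1.7538
Step 3: 140 μL brought to 4650 μL → factor 4650/140 = 33.214
Step 4: 0.5 mL brought to 1.5 mL → factor 1.5/0.5 = 3
Overall dilution factor = 90 × 1.7538 × 33.214 × 3 = 15728
Stock = 2.54 × 10^5 PFU/mL × 15728 = 3.99 × 10^9 PFU/mL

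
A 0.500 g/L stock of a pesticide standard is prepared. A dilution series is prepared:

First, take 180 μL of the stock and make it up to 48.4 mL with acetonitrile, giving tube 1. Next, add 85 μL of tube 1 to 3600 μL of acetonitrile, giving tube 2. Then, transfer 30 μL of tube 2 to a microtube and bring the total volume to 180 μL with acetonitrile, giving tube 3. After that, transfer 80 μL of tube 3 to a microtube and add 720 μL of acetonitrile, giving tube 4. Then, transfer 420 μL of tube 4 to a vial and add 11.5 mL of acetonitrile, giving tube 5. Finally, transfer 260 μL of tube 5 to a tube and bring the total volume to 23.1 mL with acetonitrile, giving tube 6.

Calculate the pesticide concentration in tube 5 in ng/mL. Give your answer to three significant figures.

0.0252 ng/mL

Step 1: 180 μL brought to 48.4 mL → factor 48400/180 = 268.89
Step 2: 85 μL + 3600 μL = 3685 μL total → factor 3685/85 = 43.353
Step 3: 30 μL brought to 180 μL → factor 180/30 = 6
Step 4: 80 μL + 720 μL = 800 μL total → factor 800/80 = 10
Step 5: 420 μL + 11.5 mL = 11920 μL total → factor 11920/420 = 28.381
Dilution factor through tube 5 = 268.89 × 43.353 × 6 × 10 × 28.381 = 1.985 × 10^7
[tube 5] = 0.500 g/L / 1.985 × 10^7 = 2.519 × 10^-8 g/L = 0.0252 ng/mL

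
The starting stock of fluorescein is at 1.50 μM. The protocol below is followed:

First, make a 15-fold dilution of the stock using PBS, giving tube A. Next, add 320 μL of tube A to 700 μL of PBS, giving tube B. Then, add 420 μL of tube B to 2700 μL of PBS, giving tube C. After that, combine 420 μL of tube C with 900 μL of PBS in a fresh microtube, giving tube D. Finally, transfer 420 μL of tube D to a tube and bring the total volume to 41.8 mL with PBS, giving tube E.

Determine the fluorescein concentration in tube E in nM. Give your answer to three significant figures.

0.0135 nM

Step 1: 15-fold → factor 15
Step 2: 320 μL + 700 μL = 1020 μL total → factor 1020/320 = 3.1875
Step 3: 420 μL + 2700 μL = 3120 μL total → factor 3120/420 = 7.4286
Step 4: 420 μL + 900 μL = 1320 μL total → factor 1320/420 = 3.1429
Step 5: 420 μL brought to 41.8 mL → factor 41800/420 = 99.524
Overall dilution factor = 15 × 3.1875 × 7.4286 × 3.1429 × 99.524 = 1.111 × 10^5
Final = 1.50 μM / 1.111 × 10^5 = 1.350 × 10^-5 μM = 0.0135 nM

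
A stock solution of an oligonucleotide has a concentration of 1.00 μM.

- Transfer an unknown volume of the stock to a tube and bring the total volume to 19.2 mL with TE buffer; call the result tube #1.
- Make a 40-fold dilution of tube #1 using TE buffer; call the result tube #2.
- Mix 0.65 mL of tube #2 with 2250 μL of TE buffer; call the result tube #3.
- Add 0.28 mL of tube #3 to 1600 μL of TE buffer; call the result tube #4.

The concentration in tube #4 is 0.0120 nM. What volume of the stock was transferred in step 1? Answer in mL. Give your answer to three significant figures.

0.276 mL

Step 1: v brought to 19.2 mL → factor = 19.2 mL/v
Step 2: 40-fold → factor 40
Step 3: 0.65 mL + 2250 μL = 2.9 mL total → factor 2.9/0.65 = 4.4615
Step 4: 0.28 mL + 1600 μL = 1.88 mL total → factor 1.88/0.28 = 6.7143
Product of known-step factors = 1198.2
Overall factor = 1.00 μM / (0.0120 nM) = 83333
Step-1 factor = 83333 / 1198.2 = 69.546
v = 19.2 mL / 69.546 = 0.276 mL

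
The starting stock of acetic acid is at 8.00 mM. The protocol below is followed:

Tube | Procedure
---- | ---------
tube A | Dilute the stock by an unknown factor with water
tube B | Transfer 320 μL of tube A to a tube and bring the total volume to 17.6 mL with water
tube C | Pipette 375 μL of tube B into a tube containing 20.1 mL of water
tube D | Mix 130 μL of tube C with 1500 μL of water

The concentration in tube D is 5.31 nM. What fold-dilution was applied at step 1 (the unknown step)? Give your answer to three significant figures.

Step 1: unknown factor x
Step 2: 320 μL brought to 17.6 mL → factor 17600/320 = 55
Step 3: 375 μL + 20.1 mL = 20475 μL total → factor 20475/375 = 54.6
Step 4: 130 μL + 1500 μL = 1630 μL total → factor 1630/130 = 12.538
Product of known-step factors = 37653
Overall factor = 8.00 mM / (5.31 nM) = 1.5066 × 10^6
x = 1.5066 × 10^6 / 37653 = 40.0

40.0-fold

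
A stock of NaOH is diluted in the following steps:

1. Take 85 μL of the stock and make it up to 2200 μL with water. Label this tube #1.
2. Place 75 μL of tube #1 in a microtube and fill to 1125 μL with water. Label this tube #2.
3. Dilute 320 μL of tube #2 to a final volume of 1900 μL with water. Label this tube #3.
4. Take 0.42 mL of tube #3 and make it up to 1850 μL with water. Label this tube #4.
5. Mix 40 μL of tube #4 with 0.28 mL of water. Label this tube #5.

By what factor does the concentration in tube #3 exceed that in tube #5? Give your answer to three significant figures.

Step 1: 85 μL brought to 2200 μL → factor 2200/85 = 25.882
Step 2: 75 μL brought to 1125 μL → factor 1125/75 = 15
Step 3: 320 μL brought to 1900 μL → factor 1900/320 = 5.9375
Step 4: 0.42 mL brought to 1850 μL → factor 1.85/0.42 = 4.4048
Step 5: 40 μL + 0.28 mL = 320 μL total → factor 320/40 = 8
Dilution factor to tube #3 = 2305.1; to tube #5 = 81229
[tube #3]/[tube #5] = (factor to tube #5)/(factor to tube #3) = 81229/2305.1 = 35.2

35.2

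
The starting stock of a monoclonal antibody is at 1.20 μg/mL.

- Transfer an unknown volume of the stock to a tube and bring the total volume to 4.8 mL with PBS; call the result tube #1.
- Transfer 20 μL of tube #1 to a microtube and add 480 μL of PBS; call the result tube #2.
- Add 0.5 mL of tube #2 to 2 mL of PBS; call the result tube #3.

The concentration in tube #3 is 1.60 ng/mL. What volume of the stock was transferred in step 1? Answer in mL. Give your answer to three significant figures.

0.800 mL

Step 1: v brought to 4.8 mL → factor = 4.8 mL/v
Step 2: 20 μL + 480 μL = 500 μL total → factor 500/20 = 25
Step 3: 0.5 mL + 2 mL = 2.5 mL total → factor 2.5/0.5 = 5
Product of known-step factors = 125
Overall factor = 1.20 μg/mL / (1.60 ng/mL) = 750
Step-1 factor = 750 / 125 = 6
v = 4.8 mL / 6 = 0.800 mL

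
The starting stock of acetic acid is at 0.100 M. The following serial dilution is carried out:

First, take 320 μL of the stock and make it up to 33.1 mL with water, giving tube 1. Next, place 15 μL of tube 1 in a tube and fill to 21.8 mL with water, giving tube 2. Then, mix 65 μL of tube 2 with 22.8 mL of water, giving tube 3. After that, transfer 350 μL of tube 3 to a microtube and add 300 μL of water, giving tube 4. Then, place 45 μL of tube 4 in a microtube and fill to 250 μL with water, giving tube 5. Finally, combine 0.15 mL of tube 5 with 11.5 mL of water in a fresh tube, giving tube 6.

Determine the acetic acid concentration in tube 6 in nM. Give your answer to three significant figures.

Step 1: 320 μL brought to 33.1 mL → factor 33100/320 = 103.44
Step 2: 15 μL brought to 21.8 mL → factor 21800/15 = 1453.3
Step 3: 65 μL + 22.8 mL = 22865 μL total → factor 22865/65 = 351.77
Step 4: 350 μL + 300 μL = 650 μL total → factor 650/350 = 1.8571
Step 5: 45 μL brought to 250 μL → factor 250/45 = 5.5556
Step 6: 0.15 mL + 11.5 mL = 11.65 mL total → factor 11.65/0.15 = 77.667
Overall dilution factor = 103.44 × 1453.3 × 351.77 × 1.8571 × 5.5556 × 77.667 = 4.2375 × 10^10
Final = 0.100 M / 4.2375 × 10^10 = 2.360 × 10^-12 M = 0.00236 nM

0.00236 nM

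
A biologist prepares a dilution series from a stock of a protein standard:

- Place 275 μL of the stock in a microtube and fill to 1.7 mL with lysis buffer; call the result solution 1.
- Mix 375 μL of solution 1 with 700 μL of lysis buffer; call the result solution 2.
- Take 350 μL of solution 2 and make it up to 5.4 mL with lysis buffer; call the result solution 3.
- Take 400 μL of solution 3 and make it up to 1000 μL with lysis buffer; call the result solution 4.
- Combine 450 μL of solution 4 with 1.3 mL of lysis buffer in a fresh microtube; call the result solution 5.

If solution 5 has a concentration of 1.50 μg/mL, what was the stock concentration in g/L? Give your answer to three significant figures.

Step 1: 275 μL brought to 1.7 mL → factor 1700/275 = 6.1818
Step 2: 375 μL + 700 μL = 1075 μL total → factor 1075/375 = 2.8667
Step 3: 350 μL brought to 5.4 mL → factor 5400/350 = 15.429
Step 4: 400 μL brought to 1000 μL → factor 1000/400 = 2.5
Step 5: 450 μL + 1.3 mL = 1750 μL total → factor 1750/450 = 3.8889
Overall dilution factor = 6.1818 × 2.8667 × 15.429 × 2.5 × 3.8889 = 2658.2
Stock = 1.50 μg/mL × 2658.2 = 3987 μg/mL = 3.99 g/L

3.99 g/L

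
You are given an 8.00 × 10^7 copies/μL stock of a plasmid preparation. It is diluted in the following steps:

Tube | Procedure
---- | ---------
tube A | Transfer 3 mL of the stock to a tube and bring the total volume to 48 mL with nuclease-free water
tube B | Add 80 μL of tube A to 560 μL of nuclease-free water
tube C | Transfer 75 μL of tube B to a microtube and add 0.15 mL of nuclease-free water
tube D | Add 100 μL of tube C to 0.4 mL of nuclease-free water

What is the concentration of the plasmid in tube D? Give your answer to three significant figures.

4.17 × 10^4 copies/μL

Step 1: 3 mL brought to 48 mL → factor 48/3 = 16
Step 2: 80 μL + 560 μL = 640 μL total → factor 640/80 = 8
Step 3: 75 μL + 0.15 mL = 225 μL total → factor 225/75 = 3
Step 4: 100 μL + 0.4 mL = 500 μL total → factor 500/100 = 5
Overall dilution factor = 16 × 8 × 3 × 5 = 1920
Final = 8.00 × 10^7 copies/μL / 1920 = 4.17 × 10^4 copies/μL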